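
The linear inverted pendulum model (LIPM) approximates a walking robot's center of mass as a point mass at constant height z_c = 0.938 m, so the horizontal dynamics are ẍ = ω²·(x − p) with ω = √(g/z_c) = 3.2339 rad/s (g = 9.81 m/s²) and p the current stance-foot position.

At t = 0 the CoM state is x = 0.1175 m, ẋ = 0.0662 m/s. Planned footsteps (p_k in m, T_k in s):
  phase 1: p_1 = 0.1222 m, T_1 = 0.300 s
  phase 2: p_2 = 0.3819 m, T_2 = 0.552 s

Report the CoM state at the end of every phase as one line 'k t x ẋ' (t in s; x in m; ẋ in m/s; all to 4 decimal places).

phase 1: p=0.1222, T=0.300, ωT=0.970170, cosh=1.508706, sinh=1.129687; start (x,ẋ)=(0.117500, 0.066200) → end (x,ẋ)=(0.138235, 0.082706)
phase 2: p=0.3819, T=0.552, ωT=1.785113, cosh=3.064015, sinh=2.896237; start (x,ẋ)=(0.138235, 0.082706) → end (x,ẋ)=(-0.290625, -2.028793)

1 0.3000 0.1382 0.0827
2 0.8520 -0.2906 -2.0288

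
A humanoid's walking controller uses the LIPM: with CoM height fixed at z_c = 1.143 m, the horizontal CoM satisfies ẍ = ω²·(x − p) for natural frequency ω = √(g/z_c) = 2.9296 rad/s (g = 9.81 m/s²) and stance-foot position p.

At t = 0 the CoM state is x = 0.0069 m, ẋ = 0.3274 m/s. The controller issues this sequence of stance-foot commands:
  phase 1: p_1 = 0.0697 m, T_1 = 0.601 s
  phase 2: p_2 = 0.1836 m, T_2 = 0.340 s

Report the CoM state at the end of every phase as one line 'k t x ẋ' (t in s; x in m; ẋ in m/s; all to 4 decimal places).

phase 1: p=0.0697, T=0.601, ωT=1.760690, cosh=2.994187, sinh=2.822260; start (x,ẋ)=(0.006900, 0.327400) → end (x,ẋ)=(0.197069, 0.461060)
phase 2: p=0.1836, T=0.340, ωT=0.996064, cosh=1.538467, sinh=1.169137; start (x,ẋ)=(0.197069, 0.461060) → end (x,ẋ)=(0.388321, 0.755460)

1 0.6010 0.1971 0.4611
2 0.9410 0.3883 0.7555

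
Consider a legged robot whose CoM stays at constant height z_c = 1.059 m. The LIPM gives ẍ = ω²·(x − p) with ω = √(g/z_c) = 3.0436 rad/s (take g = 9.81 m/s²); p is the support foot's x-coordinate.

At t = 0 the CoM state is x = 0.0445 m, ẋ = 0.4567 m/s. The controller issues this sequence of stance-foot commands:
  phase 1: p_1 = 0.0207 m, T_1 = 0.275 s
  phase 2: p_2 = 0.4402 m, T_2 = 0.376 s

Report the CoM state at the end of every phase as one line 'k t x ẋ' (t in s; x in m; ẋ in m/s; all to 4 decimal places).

phase 1: p=0.0207, T=0.275, ωT=0.836990, cosh=1.371209, sinh=0.938197; start (x,ẋ)=(0.044500, 0.456700) → end (x,ẋ)=(0.194114, 0.694192)
phase 2: p=0.4402, T=0.376, ωT=1.144394, cosh=1.729477, sinh=1.411060; start (x,ẋ)=(0.194114, 0.694192) → end (x,ẋ)=(0.336437, 0.143721)

1 0.2750 0.1941 0.6942
2 0.6510 0.3364 0.1437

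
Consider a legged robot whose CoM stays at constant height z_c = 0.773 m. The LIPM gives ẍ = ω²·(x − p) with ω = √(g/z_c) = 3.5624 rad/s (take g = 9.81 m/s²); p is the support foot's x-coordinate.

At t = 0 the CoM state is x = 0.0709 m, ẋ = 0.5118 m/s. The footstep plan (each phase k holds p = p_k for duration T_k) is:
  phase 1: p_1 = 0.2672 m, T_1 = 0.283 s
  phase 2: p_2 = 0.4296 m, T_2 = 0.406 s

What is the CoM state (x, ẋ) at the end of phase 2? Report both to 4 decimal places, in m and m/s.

x = -0.2554, ẋ = -2.1998

phase 1: p=0.2672, T=0.283, ωT=1.008159, cosh=1.552721, sinh=1.187831; start (x,ẋ)=(0.070900, 0.511800) → end (x,ẋ)=(0.133053, -0.035966)
phase 2: p=0.4296, T=0.406, ωT=1.446334, cosh=2.241474, sinh=2.006042; start (x,ẋ)=(0.133053, -0.035966) → end (x,ẋ)=(-0.255355, -2.199838)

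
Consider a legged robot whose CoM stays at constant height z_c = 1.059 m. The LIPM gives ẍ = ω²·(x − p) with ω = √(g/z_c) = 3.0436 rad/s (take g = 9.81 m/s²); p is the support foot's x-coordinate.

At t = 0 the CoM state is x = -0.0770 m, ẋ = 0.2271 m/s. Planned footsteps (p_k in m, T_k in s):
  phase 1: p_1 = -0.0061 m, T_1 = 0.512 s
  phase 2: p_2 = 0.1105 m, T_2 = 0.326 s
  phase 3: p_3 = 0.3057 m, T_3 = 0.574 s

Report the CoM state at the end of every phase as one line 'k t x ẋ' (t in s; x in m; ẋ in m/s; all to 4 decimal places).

1 0.5120 -0.0126 0.0735
2 0.8380 -0.0502 -0.3231
3 1.4120 -1.0417 -3.9683

phase 1: p=-0.0061, T=0.512, ωT=1.558323, cosh=2.480669, sinh=2.270180; start (x,ẋ)=(-0.077000, 0.227100) → end (x,ẋ)=(-0.012589, 0.073475)
phase 2: p=0.1105, T=0.326, ωT=0.992214, cosh=1.533977, sinh=1.163222; start (x,ẋ)=(-0.012589, 0.073475) → end (x,ẋ)=(-0.050234, -0.323072)
phase 3: p=0.3057, T=0.574, ωT=1.747026, cosh=2.955904, sinh=2.781612; start (x,ẋ)=(-0.050234, -0.323072) → end (x,ẋ)=(-1.041669, -3.968347)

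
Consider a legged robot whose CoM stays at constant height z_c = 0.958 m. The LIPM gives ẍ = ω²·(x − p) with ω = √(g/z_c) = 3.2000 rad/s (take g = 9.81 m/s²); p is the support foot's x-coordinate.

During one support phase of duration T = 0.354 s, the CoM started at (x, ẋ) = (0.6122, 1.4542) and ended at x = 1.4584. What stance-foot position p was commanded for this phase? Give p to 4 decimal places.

p = 0.3121

ωT = 3.2000·0.354 = 1.132800; cosh(ωT) = 1.713233, sinh(ωT) = 1.391103
x(T) = p + (x₀−p)·cosh(ωT) + (ẋ₀/ω)·sinh(ωT) ⇒ p·(1 − cosh) = x(T) − x₀·cosh − (ẋ₀/ω)·sinh
numerator   = 1.4584 − (0.6122)·1.713233 − (1.4542/3.2000)·1.391103 = -0.222611
denominator = 1 − 1.713233 = -0.713233
p = -0.222611 / -0.713233 = 0.3121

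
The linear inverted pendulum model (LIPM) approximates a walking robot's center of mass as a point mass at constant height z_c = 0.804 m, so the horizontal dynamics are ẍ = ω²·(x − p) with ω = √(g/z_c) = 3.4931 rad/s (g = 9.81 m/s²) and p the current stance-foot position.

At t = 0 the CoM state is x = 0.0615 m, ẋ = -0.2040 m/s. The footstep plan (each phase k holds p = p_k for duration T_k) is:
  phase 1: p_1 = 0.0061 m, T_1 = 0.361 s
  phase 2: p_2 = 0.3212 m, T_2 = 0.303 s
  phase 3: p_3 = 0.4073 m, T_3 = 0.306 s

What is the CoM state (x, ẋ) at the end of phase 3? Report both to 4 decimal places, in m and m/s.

phase 1: p=0.0061, T=0.361, ωT=1.261009, cosh=1.906174, sinh=1.622806; start (x,ẋ)=(0.061500, -0.204000) → end (x,ẋ)=(0.016929, -0.074818)
phase 2: p=0.3212, T=0.303, ωT=1.058409, cosh=1.614395, sinh=1.267388; start (x,ẋ)=(0.016929, -0.074818) → end (x,ẋ)=(-0.197160, -1.467828)
phase 3: p=0.4073, T=0.306, ωT=1.068889, cosh=1.627766, sinh=1.284376; start (x,ẋ)=(-0.197160, -1.467828) → end (x,ẋ)=(-1.116324, -5.101161)

x = -1.1163, ẋ = -5.1012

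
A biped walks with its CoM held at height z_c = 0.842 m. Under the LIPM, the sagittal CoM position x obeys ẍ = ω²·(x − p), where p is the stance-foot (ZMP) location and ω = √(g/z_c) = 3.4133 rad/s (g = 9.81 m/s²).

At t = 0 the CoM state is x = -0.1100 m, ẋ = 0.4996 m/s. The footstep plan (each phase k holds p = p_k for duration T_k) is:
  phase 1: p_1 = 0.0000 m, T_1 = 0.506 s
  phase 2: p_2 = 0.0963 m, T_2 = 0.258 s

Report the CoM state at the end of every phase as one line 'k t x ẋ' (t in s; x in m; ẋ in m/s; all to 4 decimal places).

1 0.5060 0.0795 0.4269
2 0.7640 0.1975 0.5461

phase 1: p=0.0000, T=0.506, ωT=1.727130, cosh=2.901141, sinh=2.723347; start (x,ẋ)=(-0.110000, 0.499600) → end (x,ẋ)=(0.079487, 0.426894)
phase 2: p=0.0963, T=0.258, ωT=0.880631, cosh=1.413472, sinh=0.998951; start (x,ẋ)=(0.079487, 0.426894) → end (x,ẋ)=(0.197472, 0.546075)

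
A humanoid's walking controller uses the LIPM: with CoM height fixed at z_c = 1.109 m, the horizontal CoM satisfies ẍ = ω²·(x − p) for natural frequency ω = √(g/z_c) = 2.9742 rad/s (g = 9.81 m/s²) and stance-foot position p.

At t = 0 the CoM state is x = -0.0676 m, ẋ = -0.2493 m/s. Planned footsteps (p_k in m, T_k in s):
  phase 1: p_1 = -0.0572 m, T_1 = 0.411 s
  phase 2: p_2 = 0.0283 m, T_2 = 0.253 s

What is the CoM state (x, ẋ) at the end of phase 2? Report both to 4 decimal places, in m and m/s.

phase 1: p=-0.0572, T=0.411, ωT=1.222396, cosh=1.844919, sinh=1.550395; start (x,ẋ)=(-0.067600, -0.249300) → end (x,ẋ)=(-0.206343, -0.507895)
phase 2: p=0.0283, T=0.253, ωT=0.752473, cosh=1.296721, sinh=0.825520; start (x,ẋ)=(-0.206343, -0.507895) → end (x,ẋ)=(-0.416937, -1.234707)

x = -0.4169, ẋ = -1.2347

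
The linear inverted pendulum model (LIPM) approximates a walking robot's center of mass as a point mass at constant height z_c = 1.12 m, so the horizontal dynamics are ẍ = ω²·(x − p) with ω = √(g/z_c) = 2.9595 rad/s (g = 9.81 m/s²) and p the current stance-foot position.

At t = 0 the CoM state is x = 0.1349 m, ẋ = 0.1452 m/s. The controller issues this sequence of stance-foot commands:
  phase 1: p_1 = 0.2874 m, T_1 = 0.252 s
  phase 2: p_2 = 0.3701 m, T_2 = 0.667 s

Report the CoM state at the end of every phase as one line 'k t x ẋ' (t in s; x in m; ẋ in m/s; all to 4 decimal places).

1 0.2520 0.1306 -0.1812
2 0.9190 -0.7249 -3.1674

phase 1: p=0.2874, T=0.252, ωT=0.745794, cosh=1.291236, sinh=0.816879; start (x,ẋ)=(0.134900, 0.145200) → end (x,ẋ)=(0.130564, -0.181189)
phase 2: p=0.3701, T=0.667, ωT=1.973986, cosh=3.669111, sinh=3.530209; start (x,ẋ)=(0.130564, -0.181189) → end (x,ẋ)=(-0.724912, -3.167387)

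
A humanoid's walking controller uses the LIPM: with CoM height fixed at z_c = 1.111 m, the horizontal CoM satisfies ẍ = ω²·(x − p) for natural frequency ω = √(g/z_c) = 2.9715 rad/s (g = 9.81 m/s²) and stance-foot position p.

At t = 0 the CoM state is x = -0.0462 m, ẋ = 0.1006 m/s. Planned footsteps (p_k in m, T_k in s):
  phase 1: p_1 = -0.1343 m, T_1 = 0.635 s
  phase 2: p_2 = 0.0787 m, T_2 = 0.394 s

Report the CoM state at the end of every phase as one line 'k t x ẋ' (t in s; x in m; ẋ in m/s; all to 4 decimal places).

phase 1: p=-0.1343, T=0.635, ωT=1.886902, cosh=3.375219, sinh=3.223678; start (x,ẋ)=(-0.046200, 0.100600) → end (x,ẋ)=(0.272194, 1.183471)
phase 2: p=0.0787, T=0.394, ωT=1.170771, cosh=1.767303, sinh=1.457175; start (x,ẋ)=(0.272194, 1.183471) → end (x,ẋ)=(1.001018, 2.929381)

1 0.6350 0.2722 1.1835
2 1.0290 1.0010 2.9294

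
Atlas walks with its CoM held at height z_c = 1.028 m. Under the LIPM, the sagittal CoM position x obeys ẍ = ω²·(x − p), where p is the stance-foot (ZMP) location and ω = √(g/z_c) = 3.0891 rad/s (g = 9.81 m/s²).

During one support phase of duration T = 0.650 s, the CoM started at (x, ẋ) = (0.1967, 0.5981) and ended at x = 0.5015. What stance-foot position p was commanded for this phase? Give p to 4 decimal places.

ωT = 3.0891·0.650 = 2.007915; cosh(ωT) = 3.791020, sinh(ωT) = 3.656752
x(T) = p + (x₀−p)·cosh(ωT) + (ẋ₀/ω)·sinh(ωT) ⇒ p·(1 − cosh) = x(T) − x₀·cosh − (ẋ₀/ω)·sinh
numerator   = 0.5015 − (0.1967)·3.791020 − (0.5981/3.0891)·3.656752 = -0.952200
denominator = 1 − 3.791020 = -2.791020
p = -0.952200 / -2.791020 = 0.3412

p = 0.3412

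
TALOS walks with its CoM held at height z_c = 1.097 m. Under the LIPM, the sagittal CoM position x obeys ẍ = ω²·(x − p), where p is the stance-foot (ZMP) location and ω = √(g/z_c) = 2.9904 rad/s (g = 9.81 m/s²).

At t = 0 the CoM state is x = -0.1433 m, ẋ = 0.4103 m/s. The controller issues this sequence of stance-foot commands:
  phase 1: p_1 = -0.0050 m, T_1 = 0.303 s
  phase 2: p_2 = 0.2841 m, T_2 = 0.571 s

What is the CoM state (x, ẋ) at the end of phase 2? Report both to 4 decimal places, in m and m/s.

phase 1: p=-0.0050, T=0.303, ωT=0.906091, cosh=1.439366, sinh=1.035265; start (x,ẋ)=(-0.143300, 0.410300) → end (x,ẋ)=(-0.062020, 0.162415)
phase 2: p=0.2841, T=0.571, ωT=1.707518, cosh=2.848287, sinh=2.666971; start (x,ẋ)=(-0.062020, 0.162415) → end (x,ẋ)=(-0.556900, -2.297811)

x = -0.5569, ẋ = -2.2978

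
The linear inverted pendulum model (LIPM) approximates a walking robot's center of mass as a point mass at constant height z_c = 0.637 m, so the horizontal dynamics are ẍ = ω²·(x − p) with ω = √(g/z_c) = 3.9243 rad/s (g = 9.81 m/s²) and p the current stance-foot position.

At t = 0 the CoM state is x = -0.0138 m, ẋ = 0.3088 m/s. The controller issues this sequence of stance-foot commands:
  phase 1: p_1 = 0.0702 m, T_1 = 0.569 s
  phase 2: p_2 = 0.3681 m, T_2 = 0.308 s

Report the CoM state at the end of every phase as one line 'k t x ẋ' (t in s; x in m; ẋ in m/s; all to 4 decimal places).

phase 1: p=0.0702, T=0.569, ωT=2.232927, cosh=4.717169, sinh=4.609955; start (x,ẋ)=(-0.013800, 0.308800) → end (x,ẋ)=(0.036711, -0.062969)
phase 2: p=0.3681, T=0.308, ωT=1.208684, cosh=1.823833, sinh=1.525243; start (x,ẋ)=(0.036711, -0.062969) → end (x,ẋ)=(-0.260771, -2.098375)

1 0.5690 0.0367 -0.0630
2 0.8770 -0.2608 -2.0984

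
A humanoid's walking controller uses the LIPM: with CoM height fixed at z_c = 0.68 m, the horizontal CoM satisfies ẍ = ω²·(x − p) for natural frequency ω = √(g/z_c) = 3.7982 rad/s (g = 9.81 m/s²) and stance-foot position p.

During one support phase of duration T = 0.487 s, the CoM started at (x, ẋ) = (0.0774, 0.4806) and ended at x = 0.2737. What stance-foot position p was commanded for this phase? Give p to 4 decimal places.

p = 0.1642

ωT = 3.7982·0.487 = 1.849723; cosh(ωT) = 3.257671, sinh(ωT) = 3.100390
x(T) = p + (x₀−p)·cosh(ωT) + (ẋ₀/ω)·sinh(ωT) ⇒ p·(1 − cosh) = x(T) − x₀·cosh − (ẋ₀/ω)·sinh
numerator   = 0.2737 − (0.0774)·3.257671 − (0.4806/3.7982)·3.100390 = -0.370747
denominator = 1 − 3.257671 = -2.257671
p = -0.370747 / -2.257671 = 0.1642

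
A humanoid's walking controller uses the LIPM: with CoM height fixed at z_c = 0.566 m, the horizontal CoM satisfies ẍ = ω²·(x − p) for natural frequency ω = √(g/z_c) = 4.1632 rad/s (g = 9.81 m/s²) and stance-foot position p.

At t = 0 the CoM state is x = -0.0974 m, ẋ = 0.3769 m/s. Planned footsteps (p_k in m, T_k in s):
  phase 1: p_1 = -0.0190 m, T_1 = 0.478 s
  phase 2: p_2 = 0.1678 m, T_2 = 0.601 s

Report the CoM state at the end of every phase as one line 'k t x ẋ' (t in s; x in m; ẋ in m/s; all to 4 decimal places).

1 0.4780 0.0138 0.2328
2 1.0790 -0.4393 -2.4559

phase 1: p=-0.0190, T=0.478, ωT=1.990010, cosh=3.726149, sinh=3.589455; start (x,ẋ)=(-0.097400, 0.376900) → end (x,ẋ)=(0.013828, 0.232806)
phase 2: p=0.1678, T=0.601, ωT=2.502083, cosh=6.144907, sinh=6.062992; start (x,ẋ)=(0.013828, 0.232806) → end (x,ẋ)=(-0.439301, -2.455906)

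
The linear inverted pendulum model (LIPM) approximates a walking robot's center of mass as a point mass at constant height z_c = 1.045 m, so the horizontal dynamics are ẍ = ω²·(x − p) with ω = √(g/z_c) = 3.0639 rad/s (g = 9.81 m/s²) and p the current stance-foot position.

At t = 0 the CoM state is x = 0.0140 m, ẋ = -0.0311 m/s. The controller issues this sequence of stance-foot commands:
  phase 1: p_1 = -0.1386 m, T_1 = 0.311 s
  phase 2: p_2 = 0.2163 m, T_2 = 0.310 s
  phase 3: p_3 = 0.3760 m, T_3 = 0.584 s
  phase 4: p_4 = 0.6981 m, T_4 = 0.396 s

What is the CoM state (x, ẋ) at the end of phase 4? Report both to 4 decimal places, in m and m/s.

x = -1.1292, ẋ = -5.2638

phase 1: p=-0.1386, T=0.311, ωT=0.952873, cosh=1.489390, sinh=1.103759; start (x,ẋ)=(0.014000, -0.031100) → end (x,ẋ)=(0.077477, 0.469744)
phase 2: p=0.2163, T=0.310, ωT=0.949809, cosh=1.486015, sinh=1.099200; start (x,ẋ)=(0.077477, 0.469744) → end (x,ẋ)=(0.178532, 0.230513)
phase 3: p=0.3760, T=0.584, ωT=1.789318, cosh=3.076220, sinh=2.909146; start (x,ẋ)=(0.178532, 0.230513) → end (x,ẋ)=(-0.012585, -1.050989)
phase 4: p=0.6981, T=0.396, ωT=1.213304, cosh=1.830899, sinh=1.533685; start (x,ẋ)=(-0.012585, -1.050989) → end (x,ẋ)=(-1.129182, -5.263806)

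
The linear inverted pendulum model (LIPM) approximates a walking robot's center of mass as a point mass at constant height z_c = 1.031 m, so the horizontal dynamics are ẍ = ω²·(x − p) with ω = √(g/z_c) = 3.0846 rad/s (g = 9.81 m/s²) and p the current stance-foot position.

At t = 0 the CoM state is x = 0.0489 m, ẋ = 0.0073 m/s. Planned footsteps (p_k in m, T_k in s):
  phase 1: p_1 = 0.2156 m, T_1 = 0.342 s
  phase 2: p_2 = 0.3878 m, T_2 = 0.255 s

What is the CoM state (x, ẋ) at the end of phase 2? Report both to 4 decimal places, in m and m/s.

phase 1: p=0.2156, T=0.342, ωT=1.054933, cosh=1.609999, sinh=1.261784; start (x,ẋ)=(0.048900, 0.007300) → end (x,ẋ)=(-0.049801, -0.637060)
phase 2: p=0.3878, T=0.255, ωT=0.786573, cosh=1.325631, sinh=0.870228; start (x,ẋ)=(-0.049801, -0.637060) → end (x,ẋ)=(-0.372024, -2.019160)

x = -0.3720, ẋ = -2.0192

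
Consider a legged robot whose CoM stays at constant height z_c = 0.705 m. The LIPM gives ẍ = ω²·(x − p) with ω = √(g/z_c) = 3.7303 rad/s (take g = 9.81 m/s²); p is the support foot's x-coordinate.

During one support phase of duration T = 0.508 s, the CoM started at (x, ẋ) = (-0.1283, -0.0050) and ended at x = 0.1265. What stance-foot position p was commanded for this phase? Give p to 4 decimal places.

ωT = 3.7303·0.508 = 1.894992; cosh(ωT) = 3.401409, sinh(ωT) = 3.251089
x(T) = p + (x₀−p)·cosh(ωT) + (ẋ₀/ω)·sinh(ωT) ⇒ p·(1 − cosh) = x(T) − x₀·cosh − (ẋ₀/ω)·sinh
numerator   = 0.1265 − (-0.1283)·3.401409 − (-0.0050/3.7303)·3.251089 = 0.567258
denominator = 1 − 3.401409 = -2.401409
p = 0.567258 / -2.401409 = -0.2362

p = -0.2362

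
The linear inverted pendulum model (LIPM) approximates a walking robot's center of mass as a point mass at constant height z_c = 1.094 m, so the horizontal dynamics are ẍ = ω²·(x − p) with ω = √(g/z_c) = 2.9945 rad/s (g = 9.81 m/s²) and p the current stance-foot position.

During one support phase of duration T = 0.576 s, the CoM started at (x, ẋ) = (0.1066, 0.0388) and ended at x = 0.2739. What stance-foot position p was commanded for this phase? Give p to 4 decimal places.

p = 0.0369

ωT = 2.9945·0.576 = 1.724832; cosh(ωT) = 2.894891, sinh(ωT) = 2.716688
x(T) = p + (x₀−p)·cosh(ωT) + (ẋ₀/ω)·sinh(ωT) ⇒ p·(1 − cosh) = x(T) − x₀·cosh − (ẋ₀/ω)·sinh
numerator   = 0.2739 − (0.1066)·2.894891 − (0.0388/2.9945)·2.716688 = -0.069896
denominator = 1 − 2.894891 = -1.894891
p = -0.069896 / -1.894891 = 0.0369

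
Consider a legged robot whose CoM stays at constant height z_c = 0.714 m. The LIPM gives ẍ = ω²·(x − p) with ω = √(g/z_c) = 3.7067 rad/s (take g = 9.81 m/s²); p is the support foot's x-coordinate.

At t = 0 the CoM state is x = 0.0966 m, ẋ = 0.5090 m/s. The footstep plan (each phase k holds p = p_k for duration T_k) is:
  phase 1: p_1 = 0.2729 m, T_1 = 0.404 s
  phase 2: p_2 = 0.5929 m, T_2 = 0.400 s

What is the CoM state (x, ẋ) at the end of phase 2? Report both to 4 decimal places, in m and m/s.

phase 1: p=0.2729, T=0.404, ωT=1.497507, cosh=2.347108, sinh=2.123421; start (x,ẋ)=(0.096600, 0.509000) → end (x,ẋ)=(0.150691, -0.192959)
phase 2: p=0.5929, T=0.400, ωT=1.482680, cosh=2.315882, sinh=2.088853; start (x,ẋ)=(0.150691, -0.192959) → end (x,ẋ)=(-0.539943, -3.870787)

x = -0.5399, ẋ = -3.8708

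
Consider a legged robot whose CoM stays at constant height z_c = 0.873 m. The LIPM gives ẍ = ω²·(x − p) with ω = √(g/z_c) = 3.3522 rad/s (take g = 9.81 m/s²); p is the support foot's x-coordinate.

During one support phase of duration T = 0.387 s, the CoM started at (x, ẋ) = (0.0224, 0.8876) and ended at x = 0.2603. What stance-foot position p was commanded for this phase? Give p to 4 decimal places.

ωT = 3.3522·0.387 = 1.297301; cosh(ωT) = 1.966338, sinh(ωT) = 1.693070
x(T) = p + (x₀−p)·cosh(ωT) + (ẋ₀/ω)·sinh(ωT) ⇒ p·(1 − cosh) = x(T) − x₀·cosh − (ẋ₀/ω)·sinh
numerator   = 0.2603 − (0.0224)·1.966338 − (0.8876/3.3522)·1.693070 = -0.232039
denominator = 1 − 1.966338 = -0.966338
p = -0.232039 / -0.966338 = 0.2401

p = 0.2401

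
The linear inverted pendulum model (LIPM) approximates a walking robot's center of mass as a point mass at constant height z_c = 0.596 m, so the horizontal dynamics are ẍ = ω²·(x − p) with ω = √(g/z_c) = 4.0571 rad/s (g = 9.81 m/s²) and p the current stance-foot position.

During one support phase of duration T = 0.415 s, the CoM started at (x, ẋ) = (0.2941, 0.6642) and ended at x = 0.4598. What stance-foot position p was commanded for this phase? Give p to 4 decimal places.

ωT = 4.0571·0.415 = 1.683696; cosh(ωT) = 2.785556, sinh(ωT) = 2.599870
x(T) = p + (x₀−p)·cosh(ωT) + (ẋ₀/ω)·sinh(ωT) ⇒ p·(1 − cosh) = x(T) − x₀·cosh − (ẋ₀/ω)·sinh
numerator   = 0.4598 − (0.2941)·2.785556 − (0.6642/4.0571)·2.599870 = -0.785065
denominator = 1 − 2.785556 = -1.785556
p = -0.785065 / -1.785556 = 0.4397

p = 0.4397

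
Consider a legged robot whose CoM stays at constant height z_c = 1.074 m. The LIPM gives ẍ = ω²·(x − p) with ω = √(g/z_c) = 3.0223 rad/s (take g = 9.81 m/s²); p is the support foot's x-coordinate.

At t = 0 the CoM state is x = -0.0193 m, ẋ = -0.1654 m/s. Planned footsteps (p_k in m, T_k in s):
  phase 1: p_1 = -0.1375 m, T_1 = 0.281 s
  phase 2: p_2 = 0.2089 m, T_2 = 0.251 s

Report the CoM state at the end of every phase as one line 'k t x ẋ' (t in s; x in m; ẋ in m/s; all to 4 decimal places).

1 0.2810 -0.0263 0.1125
2 0.5320 -0.0663 -0.4461

phase 1: p=-0.1375, T=0.281, ωT=0.849266, cosh=1.382830, sinh=0.955101; start (x,ẋ)=(-0.019300, -0.165400) → end (x,ẋ)=(-0.026319, 0.112476)
phase 2: p=0.2089, T=0.251, ωT=0.758597, cosh=1.301801, sinh=0.833478; start (x,ẋ)=(-0.026319, 0.112476) → end (x,ẋ)=(-0.066290, -0.446099)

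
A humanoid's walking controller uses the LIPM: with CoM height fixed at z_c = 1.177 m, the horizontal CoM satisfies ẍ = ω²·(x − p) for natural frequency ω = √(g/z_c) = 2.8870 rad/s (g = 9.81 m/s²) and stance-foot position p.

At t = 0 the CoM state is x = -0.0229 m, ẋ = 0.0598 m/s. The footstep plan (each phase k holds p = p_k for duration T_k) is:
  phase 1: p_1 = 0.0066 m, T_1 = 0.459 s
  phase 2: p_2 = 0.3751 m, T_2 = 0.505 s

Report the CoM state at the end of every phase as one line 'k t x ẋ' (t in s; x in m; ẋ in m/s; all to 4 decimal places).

phase 1: p=0.0066, T=0.459, ωT=1.325133, cosh=2.014227, sinh=1.748459; start (x,ẋ)=(-0.022900, 0.059800) → end (x,ẋ)=(-0.016603, -0.028459)
phase 2: p=0.3751, T=0.505, ωT=1.457935, cosh=2.264897, sinh=2.032180; start (x,ẋ)=(-0.016603, -0.028459) → end (x,ẋ)=(-0.532099, -2.362541)

1 0.4590 -0.0166 -0.0285
2 0.9640 -0.5321 -2.3625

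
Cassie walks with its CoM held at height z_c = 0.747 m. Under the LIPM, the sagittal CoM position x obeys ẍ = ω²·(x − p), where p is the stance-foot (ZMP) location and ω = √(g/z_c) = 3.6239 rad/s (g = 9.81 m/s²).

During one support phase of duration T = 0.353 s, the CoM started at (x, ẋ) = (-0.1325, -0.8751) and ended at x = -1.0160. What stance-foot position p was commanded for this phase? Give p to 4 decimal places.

ωT = 3.6239·0.353 = 1.279237; cosh(ωT) = 1.936073, sinh(ωT) = 1.657823
x(T) = p + (x₀−p)·cosh(ωT) + (ẋ₀/ω)·sinh(ωT) ⇒ p·(1 − cosh) = x(T) − x₀·cosh − (ẋ₀/ω)·sinh
numerator   = -1.0160 − (-0.1325)·1.936073 − (-0.8751/3.6239)·1.657823 = -0.359139
denominator = 1 − 1.936073 = -0.936073
p = -0.359139 / -0.936073 = 0.3837

p = 0.3837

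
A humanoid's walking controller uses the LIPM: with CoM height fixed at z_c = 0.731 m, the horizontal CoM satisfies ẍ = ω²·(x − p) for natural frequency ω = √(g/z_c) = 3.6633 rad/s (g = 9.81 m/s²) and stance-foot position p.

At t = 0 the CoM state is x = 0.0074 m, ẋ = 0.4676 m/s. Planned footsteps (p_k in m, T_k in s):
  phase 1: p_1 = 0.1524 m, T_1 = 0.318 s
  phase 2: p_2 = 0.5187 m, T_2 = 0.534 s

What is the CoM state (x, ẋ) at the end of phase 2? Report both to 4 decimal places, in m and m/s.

x = -1.0053, ẋ = -5.3490

phase 1: p=0.1524, T=0.318, ωT=1.164929, cosh=1.758821, sinh=1.446876; start (x,ẋ)=(0.007400, 0.467600) → end (x,ẋ)=(0.082057, 0.053875)
phase 2: p=0.5187, T=0.534, ωT=1.956202, cosh=3.606905, sinh=3.465511; start (x,ẋ)=(0.082057, 0.053875) → end (x,ẋ)=(-1.005265, -5.348954)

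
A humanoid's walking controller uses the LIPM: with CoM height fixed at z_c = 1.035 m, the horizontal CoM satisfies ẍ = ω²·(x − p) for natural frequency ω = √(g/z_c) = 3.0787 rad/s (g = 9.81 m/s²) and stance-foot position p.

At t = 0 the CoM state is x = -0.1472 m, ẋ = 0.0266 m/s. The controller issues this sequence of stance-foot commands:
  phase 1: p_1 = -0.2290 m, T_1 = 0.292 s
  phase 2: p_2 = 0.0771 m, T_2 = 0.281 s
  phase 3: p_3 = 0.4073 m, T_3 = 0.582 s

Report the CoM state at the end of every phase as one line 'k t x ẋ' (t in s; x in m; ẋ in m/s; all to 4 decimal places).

phase 1: p=-0.2290, T=0.292, ωT=0.898980, cosh=1.432040, sinh=1.025056; start (x,ẋ)=(-0.147200, 0.026600) → end (x,ẋ)=(-0.103003, 0.296240)
phase 2: p=0.0771, T=0.281, ωT=0.865115, cosh=1.398141, sinh=0.977138; start (x,ẋ)=(-0.103003, 0.296240) → end (x,ẋ)=(-0.080686, -0.127620)
phase 3: p=0.4073, T=0.582, ωT=1.791803, cosh=3.083461, sinh=2.916802; start (x,ẋ)=(-0.080686, -0.127620) → end (x,ẋ)=(-1.218296, -4.775607)

1 0.2920 -0.1030 0.2962
2 0.5730 -0.0807 -0.1276
3 1.1550 -1.2183 -4.7756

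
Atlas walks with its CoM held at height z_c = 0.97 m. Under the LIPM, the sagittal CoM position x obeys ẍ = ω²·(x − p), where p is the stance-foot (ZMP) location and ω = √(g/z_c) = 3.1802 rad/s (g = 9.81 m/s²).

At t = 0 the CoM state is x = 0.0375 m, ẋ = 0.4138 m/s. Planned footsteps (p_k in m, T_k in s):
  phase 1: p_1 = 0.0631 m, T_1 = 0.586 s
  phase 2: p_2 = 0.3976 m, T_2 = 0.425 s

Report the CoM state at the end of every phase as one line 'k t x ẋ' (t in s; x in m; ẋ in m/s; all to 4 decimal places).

phase 1: p=0.0631, T=0.586, ωT=1.863597, cosh=3.301000, sinh=3.145886; start (x,ẋ)=(0.037500, 0.413800) → end (x,ẋ)=(0.387930, 1.109837)
phase 2: p=0.3976, T=0.425, ωT=1.351585, cosh=2.061187, sinh=1.802357; start (x,ẋ)=(0.387930, 1.109837) → end (x,ẋ)=(1.006660, 2.232153)

1 0.5860 0.3879 1.1098
2 1.0110 1.0067 2.2322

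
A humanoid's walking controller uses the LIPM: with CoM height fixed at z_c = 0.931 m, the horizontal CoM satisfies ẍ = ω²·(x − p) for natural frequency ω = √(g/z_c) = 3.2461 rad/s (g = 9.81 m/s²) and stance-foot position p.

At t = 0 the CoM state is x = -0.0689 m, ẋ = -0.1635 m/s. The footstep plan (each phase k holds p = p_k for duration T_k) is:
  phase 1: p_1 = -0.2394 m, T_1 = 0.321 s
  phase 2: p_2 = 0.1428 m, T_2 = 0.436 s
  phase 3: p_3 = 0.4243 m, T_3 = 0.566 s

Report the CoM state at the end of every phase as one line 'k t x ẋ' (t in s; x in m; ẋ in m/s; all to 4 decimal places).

1 0.3210 -0.0302 0.4263
2 0.7570 0.0201 -0.1584
3 1.3230 -1.0262 -4.5248

phase 1: p=-0.2394, T=0.321, ωT=1.041998, cosh=1.593812, sinh=1.241063; start (x,ẋ)=(-0.068900, -0.163500) → end (x,ẋ)=(-0.030165, 0.426291)
phase 2: p=0.1428, T=0.436, ωT=1.415300, cosh=2.180286, sinh=1.937434; start (x,ẋ)=(-0.030165, 0.426291) → end (x,ẋ)=(0.020118, -0.158359)
phase 3: p=0.4243, T=0.566, ωT=1.837293, cosh=3.219381, sinh=3.060133; start (x,ẋ)=(0.020118, -0.158359) → end (x,ẋ)=(-1.026202, -4.524759)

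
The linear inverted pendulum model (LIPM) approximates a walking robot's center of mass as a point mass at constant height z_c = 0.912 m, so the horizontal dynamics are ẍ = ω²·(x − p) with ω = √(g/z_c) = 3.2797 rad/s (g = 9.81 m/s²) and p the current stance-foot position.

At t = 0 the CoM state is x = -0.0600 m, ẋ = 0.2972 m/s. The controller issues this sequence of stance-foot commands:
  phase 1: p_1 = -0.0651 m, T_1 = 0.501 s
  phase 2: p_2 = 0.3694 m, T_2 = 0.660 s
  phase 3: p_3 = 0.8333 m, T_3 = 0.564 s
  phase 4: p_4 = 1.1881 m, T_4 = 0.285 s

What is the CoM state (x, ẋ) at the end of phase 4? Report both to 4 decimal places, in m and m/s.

x = 1.1610, ẋ = 0.4727

phase 1: p=-0.0651, T=0.501, ωT=1.643130, cosh=2.682351, sinh=2.488978; start (x,ẋ)=(-0.060000, 0.297200) → end (x,ẋ)=(0.174126, 0.838827)
phase 2: p=0.3694, T=0.660, ωT=2.164602, cosh=4.412965, sinh=4.298169; start (x,ẋ)=(0.174126, 0.838827) → end (x,ẋ)=(0.606978, 0.948996)
phase 3: p=0.8333, T=0.564, ωT=1.849751, cosh=3.257756, sinh=3.100479; start (x,ẋ)=(0.606978, 0.948996) → end (x,ẋ)=(0.993134, 0.790205)
phase 4: p=1.1881, T=0.285, ωT=0.934714, cosh=1.469592, sinh=1.076894; start (x,ẋ)=(0.993134, 0.790205) → end (x,ẋ)=(1.161045, 0.472683)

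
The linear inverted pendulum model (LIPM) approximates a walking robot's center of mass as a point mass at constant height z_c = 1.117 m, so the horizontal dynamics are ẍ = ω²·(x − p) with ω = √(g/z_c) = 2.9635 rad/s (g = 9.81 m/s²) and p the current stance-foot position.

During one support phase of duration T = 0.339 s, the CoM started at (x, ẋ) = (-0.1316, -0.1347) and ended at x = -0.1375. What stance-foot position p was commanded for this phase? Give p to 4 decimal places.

p = -0.2188

ωT = 2.9635·0.339 = 1.004627; cosh(ωT) = 1.548534, sinh(ωT) = 1.182353
x(T) = p + (x₀−p)·cosh(ωT) + (ẋ₀/ω)·sinh(ωT) ⇒ p·(1 − cosh) = x(T) − x₀·cosh − (ẋ₀/ω)·sinh
numerator   = -0.1375 − (-0.1316)·1.548534 − (-0.1347/2.9635)·1.182353 = 0.120029
denominator = 1 − 1.548534 = -0.548534
p = 0.120029 / -0.548534 = -0.2188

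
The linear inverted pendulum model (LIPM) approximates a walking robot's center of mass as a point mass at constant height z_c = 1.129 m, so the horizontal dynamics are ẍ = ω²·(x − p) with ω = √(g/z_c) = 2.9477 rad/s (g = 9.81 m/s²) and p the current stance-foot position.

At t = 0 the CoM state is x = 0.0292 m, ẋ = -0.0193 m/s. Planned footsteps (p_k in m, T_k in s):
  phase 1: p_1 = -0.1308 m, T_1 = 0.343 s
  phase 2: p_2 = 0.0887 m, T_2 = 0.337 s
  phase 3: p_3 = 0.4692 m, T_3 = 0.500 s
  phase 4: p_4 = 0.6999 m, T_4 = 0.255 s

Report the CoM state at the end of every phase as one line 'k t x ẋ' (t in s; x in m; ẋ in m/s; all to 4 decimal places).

phase 1: p=-0.1308, T=0.343, ωT=1.011061, cosh=1.556174, sinh=1.192342; start (x,ẋ)=(0.029200, -0.019300) → end (x,ẋ)=(0.110381, 0.532312)
phase 2: p=0.0887, T=0.337, ωT=0.993375, cosh=1.535329, sinh=1.165004; start (x,ẋ)=(0.110381, 0.532312) → end (x,ẋ)=(0.332371, 0.891729)
phase 3: p=0.4692, T=0.500, ωT=1.473850, cosh=2.297527, sinh=2.068485; start (x,ẋ)=(0.332371, 0.891729) → end (x,ẋ)=(0.780582, 1.214484)
phase 4: p=0.6999, T=0.255, ωT=0.751664, cosh=1.296053, sinh=0.824472; start (x,ẋ)=(0.780582, 1.214484) → end (x,ẋ)=(1.144159, 1.770117)

1 0.3430 0.1104 0.5323
2 0.6800 0.3324 0.8917
3 1.1800 0.7806 1.2145
4 1.4350 1.1442 1.7701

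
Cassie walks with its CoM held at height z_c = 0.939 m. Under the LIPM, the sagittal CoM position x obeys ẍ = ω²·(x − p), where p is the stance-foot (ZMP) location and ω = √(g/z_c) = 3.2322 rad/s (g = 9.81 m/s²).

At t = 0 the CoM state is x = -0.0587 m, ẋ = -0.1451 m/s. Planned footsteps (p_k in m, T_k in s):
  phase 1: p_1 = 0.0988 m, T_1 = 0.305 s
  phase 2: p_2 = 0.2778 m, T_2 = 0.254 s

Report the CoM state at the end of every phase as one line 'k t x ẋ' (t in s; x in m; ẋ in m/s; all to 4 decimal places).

1 0.3050 -0.1934 -0.8087
2 0.5590 -0.5906 -2.4925

phase 1: p=0.0988, T=0.305, ωT=0.985821, cosh=1.526572, sinh=1.153439; start (x,ẋ)=(-0.058700, -0.145100) → end (x,ẋ)=(-0.193415, -0.808689)
phase 2: p=0.2778, T=0.254, ωT=0.820979, cosh=1.356362, sinh=0.916361; start (x,ẋ)=(-0.193415, -0.808689) → end (x,ẋ)=(-0.590610, -2.492550)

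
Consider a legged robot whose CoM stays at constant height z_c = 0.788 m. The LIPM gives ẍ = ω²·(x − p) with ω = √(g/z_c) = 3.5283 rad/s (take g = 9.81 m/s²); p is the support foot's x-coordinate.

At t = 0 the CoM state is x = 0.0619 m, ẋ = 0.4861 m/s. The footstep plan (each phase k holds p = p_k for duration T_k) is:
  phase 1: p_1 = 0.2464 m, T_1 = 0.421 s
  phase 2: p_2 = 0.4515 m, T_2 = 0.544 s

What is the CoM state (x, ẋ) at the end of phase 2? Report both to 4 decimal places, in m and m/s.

phase 1: p=0.2464, T=0.421, ωT=1.485414, cosh=2.321602, sinh=2.095193; start (x,ẋ)=(0.061900, 0.486100) → end (x,ẋ)=(0.106723, -0.235380)
phase 2: p=0.4515, T=0.544, ωT=1.919395, cosh=3.481765, sinh=3.335069; start (x,ẋ)=(0.106723, -0.235380) → end (x,ẋ)=(-0.971422, -4.876574)

x = -0.9714, ẋ = -4.8766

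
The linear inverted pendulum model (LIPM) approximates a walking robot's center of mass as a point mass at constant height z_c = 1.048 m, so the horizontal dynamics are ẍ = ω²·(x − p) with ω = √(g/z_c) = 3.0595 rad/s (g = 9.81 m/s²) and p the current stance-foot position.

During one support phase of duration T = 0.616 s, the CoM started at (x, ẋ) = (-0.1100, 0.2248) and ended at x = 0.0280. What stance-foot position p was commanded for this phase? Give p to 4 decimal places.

p = -0.0685

ωT = 3.0595·0.616 = 1.884652; cosh(ωT) = 3.367972, sinh(ωT) = 3.216090
x(T) = p + (x₀−p)·cosh(ωT) + (ẋ₀/ω)·sinh(ωT) ⇒ p·(1 − cosh) = x(T) − x₀·cosh − (ẋ₀/ω)·sinh
numerator   = 0.0280 − (-0.1100)·3.367972 − (0.2248/3.0595)·3.216090 = 0.162171
denominator = 1 − 3.367972 = -2.367972
p = 0.162171 / -2.367972 = -0.0685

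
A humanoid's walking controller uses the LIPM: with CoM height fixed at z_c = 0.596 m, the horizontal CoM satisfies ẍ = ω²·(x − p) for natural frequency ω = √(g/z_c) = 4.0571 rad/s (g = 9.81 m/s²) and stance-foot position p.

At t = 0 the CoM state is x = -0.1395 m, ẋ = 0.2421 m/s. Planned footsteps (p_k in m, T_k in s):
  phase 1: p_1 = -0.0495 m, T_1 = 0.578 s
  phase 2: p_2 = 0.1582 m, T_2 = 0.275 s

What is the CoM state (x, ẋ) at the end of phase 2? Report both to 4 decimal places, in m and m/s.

phase 1: p=-0.0495, T=0.578, ωT=2.345004, cosh=5.264580, sinh=5.168733; start (x,ẋ)=(-0.139500, 0.242100) → end (x,ẋ)=(-0.214878, -0.612751)
phase 2: p=0.1582, T=0.275, ωT=1.115703, cosh=1.689698, sinh=1.362013; start (x,ẋ)=(-0.214878, -0.612751) → end (x,ẋ)=(-0.677896, -3.096925)

x = -0.6779, ẋ = -3.0969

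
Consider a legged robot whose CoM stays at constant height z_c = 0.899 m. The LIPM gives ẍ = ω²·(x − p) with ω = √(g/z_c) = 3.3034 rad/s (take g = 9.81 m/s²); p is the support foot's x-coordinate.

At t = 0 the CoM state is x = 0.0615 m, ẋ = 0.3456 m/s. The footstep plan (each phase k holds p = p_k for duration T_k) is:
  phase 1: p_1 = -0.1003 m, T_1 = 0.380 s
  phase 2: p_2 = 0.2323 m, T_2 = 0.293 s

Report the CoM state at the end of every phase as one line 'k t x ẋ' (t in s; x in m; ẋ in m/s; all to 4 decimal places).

phase 1: p=-0.1003, T=0.380, ωT=1.255292, cosh=1.896928, sinh=1.611935; start (x,ẋ)=(0.061500, 0.345600) → end (x,ẋ)=(0.375263, 1.517142)
phase 2: p=0.2323, T=0.293, ωT=0.967896, cosh=1.506141, sinh=1.126260; start (x,ẋ)=(0.375263, 1.517142) → end (x,ẋ)=(0.964876, 2.816920)

1 0.3800 0.3753 1.5171
2 0.6730 0.9649 2.8169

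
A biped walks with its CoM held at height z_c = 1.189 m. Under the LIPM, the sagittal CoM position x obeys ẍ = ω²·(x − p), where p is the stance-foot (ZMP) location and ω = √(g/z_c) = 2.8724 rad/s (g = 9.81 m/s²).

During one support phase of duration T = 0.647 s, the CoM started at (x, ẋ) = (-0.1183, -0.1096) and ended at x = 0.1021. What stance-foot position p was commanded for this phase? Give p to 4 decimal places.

p = -0.2670

ωT = 2.8724·0.647 = 1.858443; cosh(ωT) = 3.284828, sinh(ωT) = 3.128913
x(T) = p + (x₀−p)·cosh(ωT) + (ẋ₀/ω)·sinh(ωT) ⇒ p·(1 − cosh) = x(T) − x₀·cosh − (ẋ₀/ω)·sinh
numerator   = 0.1021 − (-0.1183)·3.284828 − (-0.1096/2.8724)·3.128913 = 0.610083
denominator = 1 − 3.284828 = -2.284828
p = 0.610083 / -2.284828 = -0.2670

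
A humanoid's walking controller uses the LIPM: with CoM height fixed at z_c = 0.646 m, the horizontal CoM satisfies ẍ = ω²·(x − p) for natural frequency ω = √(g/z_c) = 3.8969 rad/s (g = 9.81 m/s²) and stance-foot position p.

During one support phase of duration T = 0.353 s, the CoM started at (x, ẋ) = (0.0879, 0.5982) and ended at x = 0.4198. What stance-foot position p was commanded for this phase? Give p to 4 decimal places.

p = 0.0449

ωT = 3.8969·0.353 = 1.375606; cosh(ωT) = 2.105080, sinh(ωT) = 1.852393
x(T) = p + (x₀−p)·cosh(ωT) + (ẋ₀/ω)·sinh(ωT) ⇒ p·(1 − cosh) = x(T) − x₀·cosh − (ẋ₀/ω)·sinh
numerator   = 0.4198 − (0.0879)·2.105080 − (0.5982/3.8969)·1.852393 = -0.049591
denominator = 1 − 2.105080 = -1.105080
p = -0.049591 / -1.105080 = 0.0449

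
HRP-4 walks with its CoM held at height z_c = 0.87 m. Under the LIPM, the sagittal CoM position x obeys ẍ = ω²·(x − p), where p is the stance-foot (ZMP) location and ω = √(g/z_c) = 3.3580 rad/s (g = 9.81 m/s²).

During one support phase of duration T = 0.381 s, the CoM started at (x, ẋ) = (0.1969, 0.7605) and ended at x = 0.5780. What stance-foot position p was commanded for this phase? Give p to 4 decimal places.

ωT = 3.3580·0.381 = 1.279398; cosh(ωT) = 1.936340, sinh(ωT) = 1.658135
x(T) = p + (x₀−p)·cosh(ωT) + (ẋ₀/ω)·sinh(ωT) ⇒ p·(1 − cosh) = x(T) − x₀·cosh − (ẋ₀/ω)·sinh
numerator   = 0.5780 − (0.1969)·1.936340 − (0.7605/3.3580)·1.658135 = -0.178790
denominator = 1 − 1.936340 = -0.936340
p = -0.178790 / -0.936340 = 0.1909

p = 0.1909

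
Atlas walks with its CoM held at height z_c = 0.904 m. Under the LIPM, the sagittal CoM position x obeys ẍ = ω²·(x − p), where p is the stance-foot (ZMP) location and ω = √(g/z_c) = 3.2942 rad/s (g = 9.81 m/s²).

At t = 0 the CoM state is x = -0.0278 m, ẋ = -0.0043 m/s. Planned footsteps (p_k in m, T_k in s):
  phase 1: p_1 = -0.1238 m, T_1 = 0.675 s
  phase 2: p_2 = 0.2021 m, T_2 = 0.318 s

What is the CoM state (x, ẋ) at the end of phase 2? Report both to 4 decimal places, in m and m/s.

x = 0.9295, ẋ = 2.7605

phase 1: p=-0.1238, T=0.675, ωT=2.223585, cosh=4.674309, sinh=4.566089; start (x,ẋ)=(-0.027800, -0.004300) → end (x,ẋ)=(0.318973, 1.423895)
phase 2: p=0.2021, T=0.318, ωT=1.047556, cosh=1.600734, sinh=1.249940; start (x,ẋ)=(0.318973, 1.423895) → end (x,ẋ)=(0.929461, 2.760510)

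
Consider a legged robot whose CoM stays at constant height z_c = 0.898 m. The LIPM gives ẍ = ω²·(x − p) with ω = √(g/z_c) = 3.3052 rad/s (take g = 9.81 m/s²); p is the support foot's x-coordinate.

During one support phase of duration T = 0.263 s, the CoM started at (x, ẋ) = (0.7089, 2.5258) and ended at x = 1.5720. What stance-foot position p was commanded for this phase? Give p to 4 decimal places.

p = 0.4306

ωT = 3.3052·0.263 = 0.869268; cosh(ωT) = 1.402211, sinh(ωT) = 0.982952
x(T) = p + (x₀−p)·cosh(ωT) + (ẋ₀/ω)·sinh(ωT) ⇒ p·(1 − cosh) = x(T) − x₀·cosh − (ẋ₀/ω)·sinh
numerator   = 1.5720 − (0.7089)·1.402211 − (2.5258/3.3052)·0.982952 = -0.173189
denominator = 1 − 1.402211 = -0.402211
p = -0.173189 / -0.402211 = 0.4306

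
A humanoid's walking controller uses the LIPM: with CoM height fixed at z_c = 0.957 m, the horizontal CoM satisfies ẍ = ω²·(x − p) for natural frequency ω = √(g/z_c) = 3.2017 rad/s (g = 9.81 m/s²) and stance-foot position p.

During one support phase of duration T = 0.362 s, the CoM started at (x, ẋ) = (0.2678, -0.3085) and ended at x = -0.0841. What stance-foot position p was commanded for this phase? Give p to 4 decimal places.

p = 0.5523

ωT = 3.2017·0.362 = 1.159015; cosh(ωT) = 1.750295, sinh(ωT) = 1.436500
x(T) = p + (x₀−p)·cosh(ωT) + (ẋ₀/ω)·sinh(ωT) ⇒ p·(1 − cosh) = x(T) − x₀·cosh − (ẋ₀/ω)·sinh
numerator   = -0.0841 − (0.2678)·1.750295 − (-0.3085/3.2017)·1.436500 = -0.414415
denominator = 1 − 1.750295 = -0.750295
p = -0.414415 / -0.750295 = 0.5523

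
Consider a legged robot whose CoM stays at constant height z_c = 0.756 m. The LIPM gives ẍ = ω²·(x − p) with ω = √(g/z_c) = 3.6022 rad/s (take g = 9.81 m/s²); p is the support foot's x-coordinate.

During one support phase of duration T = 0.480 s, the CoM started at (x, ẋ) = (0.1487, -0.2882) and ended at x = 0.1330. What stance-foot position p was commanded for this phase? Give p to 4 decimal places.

p = 0.0424

ωT = 3.6022·0.480 = 1.729056; cosh(ωT) = 2.906392, sinh(ωT) = 2.728940
x(T) = p + (x₀−p)·cosh(ωT) + (ẋ₀/ω)·sinh(ωT) ⇒ p·(1 − cosh) = x(T) − x₀·cosh − (ẋ₀/ω)·sinh
numerator   = 0.1330 − (0.1487)·2.906392 − (-0.2882/3.6022)·2.728940 = -0.080847
denominator = 1 − 2.906392 = -1.906392
p = -0.080847 / -1.906392 = 0.0424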